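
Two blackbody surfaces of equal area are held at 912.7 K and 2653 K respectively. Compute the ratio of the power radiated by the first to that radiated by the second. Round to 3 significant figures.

P₁/P₂ ≈ 0.0140

With equal areas, P₁/P₂ = (T₁/T₂)⁴ = (912.7/2653)⁴ = 0.0140.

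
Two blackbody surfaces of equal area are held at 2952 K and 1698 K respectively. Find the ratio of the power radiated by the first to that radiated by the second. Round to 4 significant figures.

P₁/P₂ ≈ 9.135

With equal areas, P₁/P₂ = (T₁/T₂)⁴ = (2952/1698)⁴ = 9.135.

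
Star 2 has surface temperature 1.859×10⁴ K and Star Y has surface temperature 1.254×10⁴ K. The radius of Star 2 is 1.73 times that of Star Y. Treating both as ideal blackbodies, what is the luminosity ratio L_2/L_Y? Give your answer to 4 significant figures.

L ∝ R²T⁴, so L_2/L_Y = (R_2/R_Y)²(T_2/T_Y)⁴ = (1.73)² × (1.859×10⁴/1.254×10⁴)⁴ = 2.9929 × 4.82978 = 14.46.

L_2/L_Y ≈ 14.46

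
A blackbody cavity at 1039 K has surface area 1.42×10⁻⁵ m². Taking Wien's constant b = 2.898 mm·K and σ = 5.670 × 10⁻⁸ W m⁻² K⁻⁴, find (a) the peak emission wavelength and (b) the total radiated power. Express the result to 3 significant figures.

(a) λ_max = b/T = 2.898×10⁻³/1039 = 2.789×10⁻⁶ m = 2.79 μm.
Area A = 1.42×10⁻⁵ m².
(b) P = σAT⁴ = 5.670×10⁻⁸×1.42×10⁻⁵×(1039)⁴ = 0.938 W.

λ_max ≈ 2.79 μm; P ≈ 0.938 W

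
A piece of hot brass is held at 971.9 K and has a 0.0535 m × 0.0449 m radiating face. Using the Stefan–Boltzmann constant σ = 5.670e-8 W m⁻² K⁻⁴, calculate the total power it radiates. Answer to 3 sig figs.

P ≈ 122 W

Area A = 0.0535 × 0.0449 = 2.40215×10⁻³ m².
P = σAT⁴ = 5.670×10⁻⁸ × 2.40215×10⁻³ × (971.9)⁴ = 122 W.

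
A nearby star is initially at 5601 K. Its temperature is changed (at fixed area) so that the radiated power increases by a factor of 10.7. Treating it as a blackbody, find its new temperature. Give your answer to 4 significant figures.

T₂ ≈ 1.013×10⁴ K

P ∝ T⁴, so T₂/T₁ = (P₂/P₁)^(1/4) = (10.7)^(1/4) = 1.80861.
T₂ = 5601 × 1.80861 = 1.013×10⁴ K.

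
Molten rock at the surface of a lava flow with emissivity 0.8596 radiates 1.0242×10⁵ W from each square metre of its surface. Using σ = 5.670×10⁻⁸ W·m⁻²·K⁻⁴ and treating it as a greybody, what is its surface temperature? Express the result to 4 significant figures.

I = εσT⁴, so T = (I/εσ)^(1/4) = (1.0242×10⁵/(0.8596×5.670×10⁻⁸))^(1/4) = 1204 K.

T ≈ 1204 K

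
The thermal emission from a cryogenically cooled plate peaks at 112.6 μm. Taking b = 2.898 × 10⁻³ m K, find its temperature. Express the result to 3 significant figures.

Wien's law gives T = b/λ_max = (2.898×10⁻³ m·K)/(1.126×10⁻⁴ m) = 25.7 K.

T ≈ 25.7 K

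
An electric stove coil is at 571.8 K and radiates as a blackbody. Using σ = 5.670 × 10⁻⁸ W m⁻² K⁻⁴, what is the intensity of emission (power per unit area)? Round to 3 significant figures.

Stefan–Boltzmann: I = σT⁴ = 5.670×10⁻⁸ × (571.8)⁴ = 6.06×10³ W/m².

I ≈ 6.06×10³ W/m²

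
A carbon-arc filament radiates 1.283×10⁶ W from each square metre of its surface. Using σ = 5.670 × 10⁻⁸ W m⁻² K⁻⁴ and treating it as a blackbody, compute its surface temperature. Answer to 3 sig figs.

I = σT⁴, so T = (I/σ)^(1/4) = (1.283×10⁶/(5.670×10⁻⁸))^(1/4) = 2.18×10³ K.

T ≈ 2.18×10³ K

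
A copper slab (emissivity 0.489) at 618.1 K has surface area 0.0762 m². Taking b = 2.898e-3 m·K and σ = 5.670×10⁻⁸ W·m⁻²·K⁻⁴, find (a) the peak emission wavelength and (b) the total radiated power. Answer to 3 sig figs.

λ_max ≈ 4.69 μm; P ≈ 308 W

(a) λ_max = b/T = 2.898×10⁻³/618.1 = 4.689×10⁻⁶ m = 4.69 μm.
Area A = 0.0762 m².
(b) P = εσAT⁴ = 0.489×5.670×10⁻⁸×0.0762×(618.1)⁴ = 308 W.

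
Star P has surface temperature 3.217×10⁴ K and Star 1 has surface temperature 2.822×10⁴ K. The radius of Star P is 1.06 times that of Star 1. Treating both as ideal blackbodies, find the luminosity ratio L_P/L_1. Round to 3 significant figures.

L ∝ R²T⁴, so L_P/L_1 = (R_P/R_1)²(T_P/T_1)⁴ = (1.06)² × (3.217×10⁴/2.822×10⁴)⁴ = 1.1236 × 1.68879 = 1.90.

L_P/L_1 ≈ 1.90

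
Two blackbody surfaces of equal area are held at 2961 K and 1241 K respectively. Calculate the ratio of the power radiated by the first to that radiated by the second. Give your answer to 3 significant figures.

With equal areas, P₁/P₂ = (T₁/T₂)⁴ = (2961/1241)⁴ = 32.4.

P₁/P₂ ≈ 32.4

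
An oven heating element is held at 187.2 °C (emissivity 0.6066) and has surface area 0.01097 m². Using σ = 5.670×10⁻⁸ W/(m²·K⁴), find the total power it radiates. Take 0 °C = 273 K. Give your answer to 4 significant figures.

P ≈ 16.92 W

T = 187.2 °C + 273 = 460.2 K.
Area A = 0.01097 m².
P = εσAT⁴ = 0.6066 × 5.670×10⁻⁸ × 0.01097 × (460.2)⁴ = 16.92 W.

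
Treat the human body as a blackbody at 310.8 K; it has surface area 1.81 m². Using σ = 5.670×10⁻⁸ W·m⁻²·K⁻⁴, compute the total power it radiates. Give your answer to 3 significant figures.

P ≈ 958 W

Area A = 1.81 m².
P = σAT⁴ = 5.670×10⁻⁸ × 1.81 × (310.8)⁴ = 958 W.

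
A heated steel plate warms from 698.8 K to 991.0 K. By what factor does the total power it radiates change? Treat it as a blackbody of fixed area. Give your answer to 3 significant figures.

P₂/P₁ ≈ 4.04

P ∝ T⁴, so P₂/P₁ = (T₂/T₁)⁴ = (991.0/698.8)⁴ = (1.41815)⁴ = 4.04.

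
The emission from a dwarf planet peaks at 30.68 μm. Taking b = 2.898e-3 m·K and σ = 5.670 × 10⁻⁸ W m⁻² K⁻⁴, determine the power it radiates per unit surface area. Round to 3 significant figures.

Wien's law: T = b/λ_max = 2.898×10⁻³/3.068×10⁻⁵ = 94.4589 K.
Then I = σT⁴ = 5.670×10⁻⁸×(94.4589)⁴ = 4.51 W/m².

I ≈ 4.51 W/m²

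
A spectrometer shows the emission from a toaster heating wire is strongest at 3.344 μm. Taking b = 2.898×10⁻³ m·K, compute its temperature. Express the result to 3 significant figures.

Wien's law gives T = b/λ_max = (2.898×10⁻³ m·K)/(3.344×10⁻⁶ m) = 867 K.

T ≈ 867 K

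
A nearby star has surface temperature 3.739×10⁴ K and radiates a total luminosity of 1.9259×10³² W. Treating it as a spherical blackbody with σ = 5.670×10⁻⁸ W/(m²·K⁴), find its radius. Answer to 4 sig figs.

L = 4πR²σT⁴ ⇒ R = √(L/(4πσT⁴)).
σT⁴ = 1.10817×10¹¹ W/m², so R = √(1.9259×10³²/(4π×1.10817×10¹¹)) = 1.176×10¹⁰ m.

R ≈ 1.176×10¹⁰ m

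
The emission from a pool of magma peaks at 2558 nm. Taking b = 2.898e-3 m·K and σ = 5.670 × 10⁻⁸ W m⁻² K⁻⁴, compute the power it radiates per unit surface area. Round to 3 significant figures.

I ≈ 9.34×10⁴ W/m²

Wien's law: T = b/λ_max = 2.898×10⁻³/2.558×10⁻⁶ = 1132.92 K.
Then I = σT⁴ = 5.670×10⁻⁸×(1132.92)⁴ = 9.34×10⁴ W/m².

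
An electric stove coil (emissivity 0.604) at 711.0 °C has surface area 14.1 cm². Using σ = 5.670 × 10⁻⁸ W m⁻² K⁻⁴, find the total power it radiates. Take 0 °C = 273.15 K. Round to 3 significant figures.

P ≈ 45.3 W

T = 711.0 °C + 273.15 = 984.15 K.
Area A = 14.1 cm² = 1.41×10⁻³ m².
P = εσAT⁴ = 0.604 × 5.670×10⁻⁸ × 1.41×10⁻³ × (984.15)⁴ = 45.3 W.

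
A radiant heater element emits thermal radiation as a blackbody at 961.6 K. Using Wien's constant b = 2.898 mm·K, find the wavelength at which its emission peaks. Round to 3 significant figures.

Wien's displacement law: λ_max = b/T = (2.898×10⁻³ m·K)/(961.6 K) = 3.014×10⁻⁶ m.
That is 3.01 μm, in the infrared range.

λ_max ≈ 3.01 μm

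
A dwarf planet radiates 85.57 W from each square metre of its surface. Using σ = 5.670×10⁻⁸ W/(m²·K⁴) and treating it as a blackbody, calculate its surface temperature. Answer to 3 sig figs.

T ≈ 197 K

I = σT⁴, so T = (I/σ)^(1/4) = (85.57/(5.670×10⁻⁸))^(1/4) = 197 K.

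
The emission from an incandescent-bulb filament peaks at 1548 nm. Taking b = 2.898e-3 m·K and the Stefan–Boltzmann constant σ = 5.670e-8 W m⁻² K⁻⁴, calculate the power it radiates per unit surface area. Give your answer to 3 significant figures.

Wien's law: T = b/λ_max = 2.898×10⁻³/1.548×10⁻⁶ = 1872.09 K.
Then I = σT⁴ = 5.670×10⁻⁸×(1872.09)⁴ = 6.96×10⁵ W/m².

I ≈ 6.96×10⁵ W/m²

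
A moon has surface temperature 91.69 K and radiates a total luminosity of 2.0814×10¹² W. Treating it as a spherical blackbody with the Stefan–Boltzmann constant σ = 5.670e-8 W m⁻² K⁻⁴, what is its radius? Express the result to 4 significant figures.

R ≈ 2.033×10⁵ m

L = 4πR²σT⁴ ⇒ R = √(L/(4πσT⁴)).
σT⁴ = 4.00748 W/m², so R = √(2.0814×10¹²/(4π×4.00748)) = 2.033×10⁵ m.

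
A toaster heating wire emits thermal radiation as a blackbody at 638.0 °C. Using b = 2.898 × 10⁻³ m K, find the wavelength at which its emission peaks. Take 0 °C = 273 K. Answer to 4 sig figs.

λ_max ≈ 3.181 μm

T = 638.0 °C + 273 = 911.0 K.
Wien's displacement law: λ_max = b/T = (2.898×10⁻³ m·K)/(911.0 K) = 3.1811×10⁻⁶ m.
That is 3.181 μm, in the infrared range.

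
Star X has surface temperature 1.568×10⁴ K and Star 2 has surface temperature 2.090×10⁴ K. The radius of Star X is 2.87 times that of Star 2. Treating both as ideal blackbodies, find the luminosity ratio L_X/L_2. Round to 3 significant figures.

L_X/L_2 ≈ 2.61

L ∝ R²T⁴, so L_X/L_2 = (R_X/R_2)²(T_X/T_2)⁴ = (2.87)² × (1.568×10⁴/2.090×10⁴)⁴ = 8.2369 × 0.316810 = 2.61.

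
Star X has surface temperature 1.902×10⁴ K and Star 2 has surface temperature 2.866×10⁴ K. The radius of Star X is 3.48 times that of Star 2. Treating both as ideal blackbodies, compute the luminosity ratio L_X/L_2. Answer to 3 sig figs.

L_X/L_2 ≈ 2.35

L ∝ R²T⁴, so L_X/L_2 = (R_X/R_2)²(T_X/T_2)⁴ = (3.48)² × (1.902×10⁴/2.866×10⁴)⁴ = 12.1104 × 0.193971 = 2.35.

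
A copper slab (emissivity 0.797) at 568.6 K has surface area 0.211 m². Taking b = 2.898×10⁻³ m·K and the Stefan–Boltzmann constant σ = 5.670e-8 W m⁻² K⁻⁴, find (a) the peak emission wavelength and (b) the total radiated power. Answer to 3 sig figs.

(a) λ_max = b/T = 2.898×10⁻³/568.6 = 5.097×10⁻⁶ m = 5.10 μm.
Area A = 0.211 m².
(b) P = εσAT⁴ = 0.797×5.670×10⁻⁸×0.211×(568.6)⁴ = 997 W.

λ_max ≈ 5.10 μm; P ≈ 997 W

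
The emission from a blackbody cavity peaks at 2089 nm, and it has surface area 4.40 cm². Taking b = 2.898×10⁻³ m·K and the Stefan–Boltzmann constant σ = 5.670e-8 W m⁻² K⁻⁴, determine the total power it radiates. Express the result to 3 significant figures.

Wien's law: T = b/λ_max = 2.898×10⁻³/2.089×10⁻⁶ = 1387.27 K.
Area A = 4.40 cm² = 4.40×10⁻⁴ m².
Then P = σAT⁴ = 5.670×10⁻⁸×4.40×10⁻⁴×(1387.27)⁴ = 92.4 W.

P ≈ 92.4 W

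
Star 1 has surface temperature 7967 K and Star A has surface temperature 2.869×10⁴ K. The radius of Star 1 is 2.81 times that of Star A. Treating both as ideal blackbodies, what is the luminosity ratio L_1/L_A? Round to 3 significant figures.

L_1/L_A ≈ 0.0470

L ∝ R²T⁴, so L_1/L_A = (R_1/R_A)²(T_1/T_A)⁴ = (2.81)² × (7967/2.869×10⁴)⁴ = 7.8961 × 5.94644×10⁻³ = 0.0470.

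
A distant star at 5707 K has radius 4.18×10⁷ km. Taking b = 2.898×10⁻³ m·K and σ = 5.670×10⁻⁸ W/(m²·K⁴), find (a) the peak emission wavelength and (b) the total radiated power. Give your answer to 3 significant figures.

λ_max ≈ 508 nm; P ≈ 1.32×10³⁰ W

(a) λ_max = b/T = 2.898×10⁻³/5707 = 5.078×10⁻⁷ m = 508 nm.
Surface area A = 4πR² = 4π(4.18×10¹⁰ m)² = 2.19565×10²² m².
(b) P = σAT⁴ = 5.670×10⁻⁸×2.19565×10²²×(5707)⁴ = 1.32×10³⁰ W.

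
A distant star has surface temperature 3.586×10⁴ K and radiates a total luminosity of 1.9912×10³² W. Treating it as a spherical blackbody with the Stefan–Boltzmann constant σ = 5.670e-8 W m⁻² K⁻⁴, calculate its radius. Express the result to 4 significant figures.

R ≈ 1.300×10¹⁰ m

L = 4πR²σT⁴ ⇒ R = √(L/(4πσT⁴)).
σT⁴ = 9.37614×10¹⁰ W/m², so R = √(1.9912×10³²/(4π×9.37614×10¹⁰)) = 1.300×10¹⁰ m.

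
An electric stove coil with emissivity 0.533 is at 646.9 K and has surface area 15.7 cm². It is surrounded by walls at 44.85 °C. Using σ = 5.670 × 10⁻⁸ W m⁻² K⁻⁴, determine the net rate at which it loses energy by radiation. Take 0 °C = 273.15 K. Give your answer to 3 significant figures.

Net loss ≈ 7.82 W

Surroundings: T = 44.85 °C + 273.15 = 318.00 K.
Area A = 15.7 cm² = 1.57×10⁻³ m².
Net radiated power P_net = εσA(T⁴ − T₀⁴) = 0.533×5.670×10⁻⁸×1.57×10⁻³×(646.9⁴ − 318.00⁴).
T⁴ − T₀⁴ = 1.75125×10¹¹ − 1.02261×10¹⁰ = 1.64899×10¹¹ K⁴, so P_net = 7.82 W.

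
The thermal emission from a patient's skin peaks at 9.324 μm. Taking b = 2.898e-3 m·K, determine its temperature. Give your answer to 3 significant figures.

T ≈ 311 K

Wien's law gives T = b/λ_max = (2.898×10⁻³ m·K)/(9.324×10⁻⁶ m) = 311 K.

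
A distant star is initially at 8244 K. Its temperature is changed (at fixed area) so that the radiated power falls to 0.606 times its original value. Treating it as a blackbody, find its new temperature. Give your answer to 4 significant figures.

T₂ ≈ 7274 K

P ∝ T⁴, so T₂/T₁ = (P₂/P₁)^(1/4) = (0.606)^(1/4) = 0.882304.
T₂ = 8244 × 0.882304 = 7274 K.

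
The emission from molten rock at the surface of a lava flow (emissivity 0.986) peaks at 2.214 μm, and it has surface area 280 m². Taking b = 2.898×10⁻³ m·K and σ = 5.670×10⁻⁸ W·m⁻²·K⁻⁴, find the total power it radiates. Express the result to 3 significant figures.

Wien's law: T = b/λ_max = 2.898×10⁻³/2.214×10⁻⁶ = 1308.94 K.
Area A = 280 m².
Then P = εσAT⁴ = 0.986×5.670×10⁻⁸×280×(1308.94)⁴ = 4.60×10⁷ W.

P ≈ 4.60×10⁷ W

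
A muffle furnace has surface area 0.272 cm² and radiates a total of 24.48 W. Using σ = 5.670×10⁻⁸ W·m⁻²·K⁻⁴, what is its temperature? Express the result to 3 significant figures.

Area A = 0.272 cm² = 2.72×10⁻⁵ m².
P = σAT⁴ ⇒ T = (P/(σA))^(1/4) = (24.48/(5.670×10⁻⁸×2.72×10⁻⁵))^(1/4) = 2.00×10³ K.

T ≈ 2.00×10³ K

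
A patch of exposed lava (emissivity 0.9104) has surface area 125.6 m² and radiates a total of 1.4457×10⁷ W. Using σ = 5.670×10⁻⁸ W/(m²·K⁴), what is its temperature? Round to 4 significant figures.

Area A = 125.6 m².
P = εσAT⁴ ⇒ T = (P/(εσA))^(1/4) = (1.4457×10⁷/(0.9104×5.670×10⁻⁸×125.6))^(1/4) = 1222 K.

T ≈ 1222 K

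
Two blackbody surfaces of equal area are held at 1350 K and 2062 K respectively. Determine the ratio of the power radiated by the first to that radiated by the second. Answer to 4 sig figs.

P₁/P₂ ≈ 0.1837

With equal areas, P₁/P₂ = (T₁/T₂)⁴ = (1350/2062)⁴ = 0.1837.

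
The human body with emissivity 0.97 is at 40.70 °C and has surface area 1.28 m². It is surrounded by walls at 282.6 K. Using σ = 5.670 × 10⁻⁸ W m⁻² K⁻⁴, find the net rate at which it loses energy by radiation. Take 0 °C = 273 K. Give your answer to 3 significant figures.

T = 40.70 °C + 273 = 313.70 K.
Area A = 1.28 m².
Net radiated power P_net = εσA(T⁴ − T₀⁴) = 0.97×5.670×10⁻⁸×1.28×(313.70⁴ − 282.6⁴).
T⁴ − T₀⁴ = 9.68407×10⁹ − 6.37806×10⁹ = 3.30601×10⁹ K⁴, so P_net = 233 W.

Net loss ≈ 233 W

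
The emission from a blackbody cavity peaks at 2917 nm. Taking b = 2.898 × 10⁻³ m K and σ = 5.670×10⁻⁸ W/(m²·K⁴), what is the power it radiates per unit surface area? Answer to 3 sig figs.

I ≈ 5.52×10⁴ W/m²

Wien's law: T = b/λ_max = 2.898×10⁻³/2.917×10⁻⁶ = 993.486 K.
Then I = σT⁴ = 5.670×10⁻⁸×(993.486)⁴ = 5.52×10⁴ W/m².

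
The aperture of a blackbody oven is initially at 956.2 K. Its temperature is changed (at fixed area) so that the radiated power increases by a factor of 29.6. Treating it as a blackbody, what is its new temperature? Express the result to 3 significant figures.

T₂ ≈ 2.23×10³ K

P ∝ T⁴, so T₂/T₁ = (P₂/P₁)^(1/4) = (29.6)^(1/4) = 2.33251.
T₂ = 956.2 × 2.33251 = 2.23×10³ K.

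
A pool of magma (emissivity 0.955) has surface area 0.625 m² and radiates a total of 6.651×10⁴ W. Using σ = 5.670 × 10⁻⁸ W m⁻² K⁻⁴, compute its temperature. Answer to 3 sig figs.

T ≈ 1.18×10³ K

Area A = 0.625 m².
P = εσAT⁴ ⇒ T = (P/(εσA))^(1/4) = (6.651×10⁴/(0.955×5.670×10⁻⁸×0.625))^(1/4) = 1.18×10³ K.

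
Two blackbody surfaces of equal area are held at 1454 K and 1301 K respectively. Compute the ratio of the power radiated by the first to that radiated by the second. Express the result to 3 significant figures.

With equal areas, P₁/P₂ = (T₁/T₂)⁴ = (1454/1301)⁴ = 1.56.

P₁/P₂ ≈ 1.56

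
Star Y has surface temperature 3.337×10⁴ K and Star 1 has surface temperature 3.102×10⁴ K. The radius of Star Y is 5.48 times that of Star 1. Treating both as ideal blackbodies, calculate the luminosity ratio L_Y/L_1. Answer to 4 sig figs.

L_Y/L_1 ≈ 40.22

L ∝ R²T⁴, so L_Y/L_1 = (R_Y/R_1)²(T_Y/T_1)⁴ = (5.48)² × (3.337×10⁴/3.102×10⁴)⁴ = 30.0304 × 1.33924 = 40.22.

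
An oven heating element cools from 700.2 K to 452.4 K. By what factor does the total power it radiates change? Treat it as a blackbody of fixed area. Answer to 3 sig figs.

P₂/P₁ ≈ 0.174

P ∝ T⁴, so P₂/P₁ = (T₂/T₁)⁴ = (452.4/700.2)⁴ = (0.646101)⁴ = 0.174.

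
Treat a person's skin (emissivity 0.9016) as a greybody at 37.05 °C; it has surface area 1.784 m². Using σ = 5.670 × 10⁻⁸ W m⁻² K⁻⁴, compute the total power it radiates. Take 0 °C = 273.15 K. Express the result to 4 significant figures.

T = 37.05 °C + 273.15 = 310.20 K.
Area A = 1.784 m².
P = εσAT⁴ = 0.9016 × 5.670×10⁻⁸ × 1.784 × (310.20)⁴ = 844.4 W.

P ≈ 844.4 W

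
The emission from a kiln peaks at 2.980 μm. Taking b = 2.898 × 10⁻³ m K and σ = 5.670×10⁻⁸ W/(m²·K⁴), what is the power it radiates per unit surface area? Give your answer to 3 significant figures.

I ≈ 5.07×10⁴ W/m²

Wien's law: T = b/λ_max = 2.898×10⁻³/2.980×10⁻⁶ = 972.483 K.
Then I = σT⁴ = 5.670×10⁻⁸×(972.483)⁴ = 5.07×10⁴ W/m².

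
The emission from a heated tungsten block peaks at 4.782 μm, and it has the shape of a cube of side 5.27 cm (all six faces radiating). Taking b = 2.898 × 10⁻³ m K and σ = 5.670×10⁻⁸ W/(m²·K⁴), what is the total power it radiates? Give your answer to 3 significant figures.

Wien's law: T = b/λ_max = 2.898×10⁻³/4.782×10⁻⁶ = 606.023 K.
Area A = 6s² = 6×(0.0527 m)² = 0.0166637 m².
Then P = σAT⁴ = 5.670×10⁻⁸×0.0166637×(606.023)⁴ = 127 W.

P ≈ 127 W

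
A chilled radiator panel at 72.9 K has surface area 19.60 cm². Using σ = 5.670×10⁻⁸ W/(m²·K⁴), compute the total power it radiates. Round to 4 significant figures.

P ≈ 3.139×10⁻³ W

Area A = 19.60 cm² = 1.960×10⁻³ m².
P = σAT⁴ = 5.670×10⁻⁸ × 1.960×10⁻³ × (72.9)⁴ = 3.139×10⁻³ W.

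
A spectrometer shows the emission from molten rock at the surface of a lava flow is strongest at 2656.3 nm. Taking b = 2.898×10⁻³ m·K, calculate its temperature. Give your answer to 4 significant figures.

T ≈ 1091 K

Wien's law gives T = b/λ_max = (2.898×10⁻³ m·K)/(2.6563×10⁻⁶ m) = 1091 K.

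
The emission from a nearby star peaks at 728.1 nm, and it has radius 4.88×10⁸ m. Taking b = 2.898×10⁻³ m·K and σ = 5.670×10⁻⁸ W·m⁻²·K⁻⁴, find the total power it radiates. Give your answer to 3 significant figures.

Wien's law: T = b/λ_max = 2.898×10⁻³/7.281×10⁻⁷ = 3980.22 K.
Surface area A = 4πR² = 4π(4.88×10⁸ m)² = 2.99261×10¹⁸ m².
Then P = σAT⁴ = 5.670×10⁻⁸×2.99261×10¹⁸×(3980.22)⁴ = 4.26×10²⁵ W.

P ≈ 4.26×10²⁵ W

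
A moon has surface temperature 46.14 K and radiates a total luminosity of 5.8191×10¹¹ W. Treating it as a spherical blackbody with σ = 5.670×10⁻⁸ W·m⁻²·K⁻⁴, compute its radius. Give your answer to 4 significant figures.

R ≈ 4.245×10⁵ m

L = 4πR²σT⁴ ⇒ R = √(L/(4πσT⁴)).
σT⁴ = 0.256977 W/m², so R = √(5.8191×10¹¹/(4π×0.256977)) = 4.245×10⁵ m.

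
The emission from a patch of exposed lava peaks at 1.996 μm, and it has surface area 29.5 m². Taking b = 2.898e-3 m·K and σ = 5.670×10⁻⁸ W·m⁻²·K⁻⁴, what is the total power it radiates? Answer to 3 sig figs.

P ≈ 7.43×10⁶ W

Wien's law: T = b/λ_max = 2.898×10⁻³/1.996×10⁻⁶ = 1451.90 K.
Area A = 29.5 m².
Then P = σAT⁴ = 5.670×10⁻⁸×29.5×(1451.90)⁴ = 7.43×10⁶ W.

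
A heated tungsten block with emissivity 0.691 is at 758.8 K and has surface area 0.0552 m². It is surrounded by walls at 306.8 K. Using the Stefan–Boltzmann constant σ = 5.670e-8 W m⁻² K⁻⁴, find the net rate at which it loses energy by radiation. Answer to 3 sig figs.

Net loss ≈ 698 W

Area A = 0.0552 m².
Net radiated power P_net = εσA(T⁴ − T₀⁴) = 0.691×5.670×10⁻⁸×0.0552×(758.8⁴ − 306.8⁴).
T⁴ − T₀⁴ = 3.31520×10¹¹ − 8.85975×10⁹ = 3.22660×10¹¹ K⁴, so P_net = 698 W.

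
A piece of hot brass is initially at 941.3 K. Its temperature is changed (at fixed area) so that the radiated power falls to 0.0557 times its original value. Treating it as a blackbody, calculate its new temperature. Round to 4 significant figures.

T₂ ≈ 457.3 K

P ∝ T⁴, so T₂/T₁ = (P₂/P₁)^(1/4) = (0.0557)^(1/4) = 0.485807.
T₂ = 941.3 × 0.485807 = 457.3 K.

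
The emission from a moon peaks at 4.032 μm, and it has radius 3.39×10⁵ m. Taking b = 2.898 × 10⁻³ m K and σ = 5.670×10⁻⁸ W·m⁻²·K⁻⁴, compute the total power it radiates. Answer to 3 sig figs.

P ≈ 2.19×10¹⁶ W

Wien's law: T = b/λ_max = 2.898×10⁻³/4.032×10⁻⁶ = 718.750 K.
Surface area A = 4πR² = 4π(3.39×10⁵ m)² = 1.44414×10¹² m².
Then P = σAT⁴ = 5.670×10⁻⁸×1.44414×10¹²×(718.750)⁴ = 2.19×10¹⁶ W.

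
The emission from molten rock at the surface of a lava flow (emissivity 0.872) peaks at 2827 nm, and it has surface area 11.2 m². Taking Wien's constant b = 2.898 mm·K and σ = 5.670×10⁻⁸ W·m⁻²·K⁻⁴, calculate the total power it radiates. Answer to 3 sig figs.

Wien's law: T = b/λ_max = 2.898×10⁻³/2.827×10⁻⁶ = 1025.11 K.
Area A = 11.2 m².
Then P = εσAT⁴ = 0.872×5.670×10⁻⁸×11.2×(1025.11)⁴ = 6.12×10⁵ W.

P ≈ 6.12×10⁵ W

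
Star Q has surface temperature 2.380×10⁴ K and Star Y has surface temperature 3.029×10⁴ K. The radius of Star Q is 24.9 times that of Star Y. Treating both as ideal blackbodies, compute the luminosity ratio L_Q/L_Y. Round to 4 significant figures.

L ∝ R²T⁴, so L_Q/L_Y = (R_Q/R_Y)²(T_Q/T_Y)⁴ = (24.9)² × (2.380×10⁴/3.029×10⁴)⁴ = 620.01 × 0.381163 = 236.3.

L_Q/L_Y ≈ 236.3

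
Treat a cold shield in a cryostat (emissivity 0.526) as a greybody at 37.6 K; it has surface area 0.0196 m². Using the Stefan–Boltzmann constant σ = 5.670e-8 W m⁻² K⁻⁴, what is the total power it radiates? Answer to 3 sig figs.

P ≈ 1.17×10⁻³ W

Area A = 0.0196 m².
P = εσAT⁴ = 0.526 × 5.670×10⁻⁸ × 0.0196 × (37.6)⁴ = 1.17×10⁻³ W.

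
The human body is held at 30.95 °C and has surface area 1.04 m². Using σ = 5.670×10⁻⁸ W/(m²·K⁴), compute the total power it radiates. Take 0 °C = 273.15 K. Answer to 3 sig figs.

T = 30.95 °C + 273.15 = 304.10 K.
Area A = 1.04 m².
P = σAT⁴ = 5.670×10⁻⁸ × 1.04 × (304.10)⁴ = 504 W.

P ≈ 504 W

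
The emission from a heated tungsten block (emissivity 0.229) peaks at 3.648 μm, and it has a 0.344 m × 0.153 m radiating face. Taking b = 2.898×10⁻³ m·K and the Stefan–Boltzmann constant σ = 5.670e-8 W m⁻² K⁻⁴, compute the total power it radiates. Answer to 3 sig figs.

Wien's law: T = b/λ_max = 2.898×10⁻³/3.648×10⁻⁶ = 794.408 K.
Area A = 0.344 × 0.153 = 0.052632 m².
Then P = εσAT⁴ = 0.229×5.670×10⁻⁸×0.052632×(794.408)⁴ = 272 W.

P ≈ 272 W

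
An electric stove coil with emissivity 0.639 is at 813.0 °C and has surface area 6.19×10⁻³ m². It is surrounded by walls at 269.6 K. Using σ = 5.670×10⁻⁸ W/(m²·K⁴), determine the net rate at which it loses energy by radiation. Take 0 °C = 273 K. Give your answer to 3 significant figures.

T = 813.0 °C + 273 = 1086.0 K.
Area A = 6.19×10⁻³ m².
Net radiated power P_net = εσA(T⁴ − T₀⁴) = 0.639×5.670×10⁻⁸×6.19×10⁻³×(1086.0⁴ − 269.6⁴).
T⁴ − T₀⁴ = 1.39097×10¹² − 5.28299×10⁹ = 1.38569×10¹² K⁴, so P_net = 311 W.

Net loss ≈ 311 W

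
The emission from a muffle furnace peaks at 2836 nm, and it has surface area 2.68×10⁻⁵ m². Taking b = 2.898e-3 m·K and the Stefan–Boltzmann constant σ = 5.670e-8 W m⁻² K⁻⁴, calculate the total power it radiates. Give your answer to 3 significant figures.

P ≈ 1.66 W

Wien's law: T = b/λ_max = 2.898×10⁻³/2.836×10⁻⁶ = 1021.86 K.
Area A = 2.68×10⁻⁵ m².
Then P = σAT⁴ = 5.670×10⁻⁸×2.68×10⁻⁵×(1021.86)⁴ = 1.66 W.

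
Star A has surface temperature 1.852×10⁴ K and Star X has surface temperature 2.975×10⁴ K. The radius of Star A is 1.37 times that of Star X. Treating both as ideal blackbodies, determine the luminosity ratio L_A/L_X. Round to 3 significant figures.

L ∝ R²T⁴, so L_A/L_X = (R_A/R_X)²(T_A/T_X)⁴ = (1.37)² × (1.852×10⁴/2.975×10⁴)⁴ = 1.8769 × 0.150181 = 0.282.

L_A/L_X ≈ 0.282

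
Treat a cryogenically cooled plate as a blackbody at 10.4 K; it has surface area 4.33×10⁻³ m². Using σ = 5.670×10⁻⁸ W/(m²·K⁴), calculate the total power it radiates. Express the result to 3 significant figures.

Area A = 4.33×10⁻³ m².
P = σAT⁴ = 5.670×10⁻⁸ × 4.33×10⁻³ × (10.4)⁴ = 2.87×10⁻⁶ W.

P ≈ 2.87×10⁻⁶ W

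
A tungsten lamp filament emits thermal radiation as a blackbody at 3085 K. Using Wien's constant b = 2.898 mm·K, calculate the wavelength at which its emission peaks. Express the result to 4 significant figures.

Wien's displacement law: λ_max = b/T = (2.898×10⁻³ m·K)/(3085 K) = 9.3938×10⁻⁷ m.
That is 939.4 nm, in the infrared range.

λ_max ≈ 939.4 nm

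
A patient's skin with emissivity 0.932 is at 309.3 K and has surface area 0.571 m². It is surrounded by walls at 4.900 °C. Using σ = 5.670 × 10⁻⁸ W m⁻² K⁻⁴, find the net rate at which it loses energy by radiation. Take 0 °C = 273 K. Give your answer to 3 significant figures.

Surroundings: T = 4.900 °C + 273 = 277.900 K.
Area A = 0.571 m².
Net radiated power P_net = εσA(T⁴ − T₀⁴) = 0.932×5.670×10⁻⁸×0.571×(309.3⁴ − 277.900⁴).
T⁴ − T₀⁴ = 9.15208×10⁹ − 5.96423×10⁹ = 3.18785×10⁹ K⁴, so P_net = 96.2 W.

Net loss ≈ 96.2 W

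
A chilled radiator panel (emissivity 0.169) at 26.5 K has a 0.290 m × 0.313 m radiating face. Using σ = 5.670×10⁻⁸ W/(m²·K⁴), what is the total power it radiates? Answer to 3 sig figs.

Area A = 0.290 × 0.313 = 0.09077 m².
P = εσAT⁴ = 0.169 × 5.670×10⁻⁸ × 0.09077 × (26.5)⁴ = 4.29×10⁻⁴ W.

P ≈ 4.29×10⁻⁴ W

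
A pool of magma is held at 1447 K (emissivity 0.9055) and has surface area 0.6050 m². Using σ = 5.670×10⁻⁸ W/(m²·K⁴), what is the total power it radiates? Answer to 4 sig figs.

Area A = 0.6050 m².
P = εσAT⁴ = 0.9055 × 5.670×10⁻⁸ × 0.6050 × (1447)⁴ = 1.362×10⁵ W.

P ≈ 1.362×10⁵ W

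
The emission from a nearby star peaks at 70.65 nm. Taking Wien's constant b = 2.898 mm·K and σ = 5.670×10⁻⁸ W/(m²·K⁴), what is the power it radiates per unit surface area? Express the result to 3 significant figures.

I ≈ 1.61×10¹¹ W/m²

Wien's law: T = b/λ_max = 2.898×10⁻³/7.065×10⁻⁸ = 41019.1 K.
Then I = σT⁴ = 5.670×10⁻⁸×(41019.1)⁴ = 1.61×10¹¹ W/m².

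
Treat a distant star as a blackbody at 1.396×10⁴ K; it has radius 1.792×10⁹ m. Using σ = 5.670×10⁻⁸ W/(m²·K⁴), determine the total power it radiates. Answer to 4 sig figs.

Surface area A = 4πR² = 4π(1.792×10⁹ m)² = 4.03539×10¹⁹ m².
P = σAT⁴ = 5.670×10⁻⁸ × 4.03539×10¹⁹ × (1.396×10⁴)⁴ = 8.690×10²⁸ W.

P ≈ 8.690×10²⁸ W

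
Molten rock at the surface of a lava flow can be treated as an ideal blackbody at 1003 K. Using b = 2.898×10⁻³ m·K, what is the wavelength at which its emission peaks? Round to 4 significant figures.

Wien's displacement law: λ_max = b/T = (2.898×10⁻³ m·K)/(1003 K) = 2.8893×10⁻⁶ m.
That is 2.889 μm, in the infrared range.

λ_max ≈ 2.889 μm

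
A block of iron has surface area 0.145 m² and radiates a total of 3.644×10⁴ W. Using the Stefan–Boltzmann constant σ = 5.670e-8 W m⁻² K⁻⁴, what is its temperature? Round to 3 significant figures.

Area A = 0.145 m².
P = σAT⁴ ⇒ T = (P/(σA))^(1/4) = (3.644×10⁴/(5.670×10⁻⁸×0.145))^(1/4) = 1.45×10³ K.

T ≈ 1.45×10³ K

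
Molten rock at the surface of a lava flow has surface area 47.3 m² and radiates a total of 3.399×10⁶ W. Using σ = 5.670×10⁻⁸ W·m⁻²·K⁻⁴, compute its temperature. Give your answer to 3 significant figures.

T ≈ 1.06×10³ K

Area A = 47.3 m².
P = σAT⁴ ⇒ T = (P/(σA))^(1/4) = (3.399×10⁶/(5.670×10⁻⁸×47.3))^(1/4) = 1.06×10³ K.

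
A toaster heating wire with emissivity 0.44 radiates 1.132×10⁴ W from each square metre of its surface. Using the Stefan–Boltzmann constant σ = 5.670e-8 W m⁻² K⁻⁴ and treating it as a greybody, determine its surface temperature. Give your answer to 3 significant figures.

I = εσT⁴, so T = (I/εσ)^(1/4) = (1.132×10⁴/(0.44×5.670×10⁻⁸))^(1/4) = 821 K.

T ≈ 821 K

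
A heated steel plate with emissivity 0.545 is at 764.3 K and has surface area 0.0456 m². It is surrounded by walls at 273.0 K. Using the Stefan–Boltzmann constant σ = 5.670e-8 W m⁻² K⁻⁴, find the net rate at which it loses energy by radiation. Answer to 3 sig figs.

Area A = 0.0456 m².
Net radiated power P_net = εσA(T⁴ − T₀⁴) = 0.545×5.670×10⁻⁸×0.0456×(764.3⁴ − 273.0⁴).
T⁴ − T₀⁴ = 3.41236×10¹¹ − 5.55457×10⁹ = 3.35681×10¹¹ K⁴, so P_net = 473 W.

Net loss ≈ 473 W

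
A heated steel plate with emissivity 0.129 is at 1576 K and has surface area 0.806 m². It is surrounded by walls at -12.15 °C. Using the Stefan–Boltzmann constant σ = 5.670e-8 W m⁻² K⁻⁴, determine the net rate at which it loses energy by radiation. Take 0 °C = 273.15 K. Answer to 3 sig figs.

Surroundings: T = -12.15 °C + 273.15 = 261.00 K.
Area A = 0.806 m².
Net radiated power P_net = εσA(T⁴ − T₀⁴) = 0.129×5.670×10⁻⁸×0.806×(1576⁴ − 261.00⁴).
T⁴ − T₀⁴ = 6.16914×10¹² − 4.64047×10⁹ = 6.16450×10¹² K⁴, so P_net = 3.63×10⁴ W.

Net loss ≈ 3.63×10⁴ W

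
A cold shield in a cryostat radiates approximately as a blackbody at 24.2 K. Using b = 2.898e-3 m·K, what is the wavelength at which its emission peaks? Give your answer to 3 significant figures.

Wien's displacement law: λ_max = b/T = (2.898×10⁻³ m·K)/(24.2 K) = 1.198×10⁻⁴ m.
That is 1.20×10⁻⁴ m, in the infrared range.

λ_max ≈ 1.20×10⁻⁴ m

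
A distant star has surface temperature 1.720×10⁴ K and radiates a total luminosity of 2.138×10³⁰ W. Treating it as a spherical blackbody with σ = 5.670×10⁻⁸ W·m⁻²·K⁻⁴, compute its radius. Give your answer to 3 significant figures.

R ≈ 5.86×10⁹ m

L = 4πR²σT⁴ ⇒ R = √(L/(4πσT⁴)).
σT⁴ = 4.96246×10⁹ W/m², so R = √(2.138×10³⁰/(4π×4.96246×10⁹)) = 5.86×10⁹ m.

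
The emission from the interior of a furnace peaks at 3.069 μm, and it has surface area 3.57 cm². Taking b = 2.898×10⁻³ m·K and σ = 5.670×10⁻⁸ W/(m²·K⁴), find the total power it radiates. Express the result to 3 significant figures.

P ≈ 16.1 W

Wien's law: T = b/λ_max = 2.898×10⁻³/3.069×10⁻⁶ = 944.282 K.
Area A = 3.57 cm² = 3.57×10⁻⁴ m².
Then P = σAT⁴ = 5.670×10⁻⁸×3.57×10⁻⁴×(944.282)⁴ = 16.1 W.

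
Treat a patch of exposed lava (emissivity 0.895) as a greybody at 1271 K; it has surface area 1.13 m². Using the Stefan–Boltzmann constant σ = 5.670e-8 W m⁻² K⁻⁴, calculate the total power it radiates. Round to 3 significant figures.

P ≈ 1.50×10⁵ W

Area A = 1.13 m².
P = εσAT⁴ = 0.895 × 5.670×10⁻⁸ × 1.13 × (1271)⁴ = 1.50×10⁵ W.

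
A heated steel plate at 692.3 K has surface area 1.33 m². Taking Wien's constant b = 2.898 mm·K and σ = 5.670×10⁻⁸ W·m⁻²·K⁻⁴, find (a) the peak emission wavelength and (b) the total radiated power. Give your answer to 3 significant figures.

(a) λ_max = b/T = 2.898×10⁻³/692.3 = 4.186×10⁻⁶ m = 4.19 μm.
Area A = 1.33 m².
(b) P = σAT⁴ = 5.670×10⁻⁸×1.33×(692.3)⁴ = 1.73×10⁴ W.

λ_max ≈ 4.19 μm; P ≈ 1.73×10⁴ W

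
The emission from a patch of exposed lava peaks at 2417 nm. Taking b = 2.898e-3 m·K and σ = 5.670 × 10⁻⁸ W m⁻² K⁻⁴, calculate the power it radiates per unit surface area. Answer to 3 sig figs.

I ≈ 1.17×10⁵ W/m²

Wien's law: T = b/λ_max = 2.898×10⁻³/2.417×10⁻⁶ = 1199.01 K.
Then I = σT⁴ = 5.670×10⁻⁸×(1199.01)⁴ = 1.17×10⁵ W/m².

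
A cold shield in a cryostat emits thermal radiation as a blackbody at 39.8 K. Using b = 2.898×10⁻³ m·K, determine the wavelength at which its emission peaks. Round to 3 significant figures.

λ_max ≈ 72.8 μm

Wien's displacement law: λ_max = b/T = (2.898×10⁻³ m·K)/(39.8 K) = 7.281×10⁻⁵ m.
That is 72.8 μm, in the infrared range.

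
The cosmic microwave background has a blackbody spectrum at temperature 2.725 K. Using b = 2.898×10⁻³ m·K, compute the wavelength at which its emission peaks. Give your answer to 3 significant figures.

λ_max ≈ 1.06 mm

Wien's displacement law: λ_max = b/T = (2.898×10⁻³ m·K)/(2.725 K) = 1.063×10⁻³ m.
That is 1.06 mm, in the microwave range.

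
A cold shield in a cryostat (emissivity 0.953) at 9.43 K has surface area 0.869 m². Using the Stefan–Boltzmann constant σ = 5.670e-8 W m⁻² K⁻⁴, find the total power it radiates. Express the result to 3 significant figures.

P ≈ 3.71×10⁻⁴ W

Area A = 0.869 m².
P = εσAT⁴ = 0.953 × 5.670×10⁻⁸ × 0.869 × (9.43)⁴ = 3.71×10⁻⁴ W.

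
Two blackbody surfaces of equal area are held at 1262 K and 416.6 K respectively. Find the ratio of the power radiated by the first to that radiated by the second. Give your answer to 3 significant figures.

With equal areas, P₁/P₂ = (T₁/T₂)⁴ = (1262/416.6)⁴ = 84.2.

P₁/P₂ ≈ 84.2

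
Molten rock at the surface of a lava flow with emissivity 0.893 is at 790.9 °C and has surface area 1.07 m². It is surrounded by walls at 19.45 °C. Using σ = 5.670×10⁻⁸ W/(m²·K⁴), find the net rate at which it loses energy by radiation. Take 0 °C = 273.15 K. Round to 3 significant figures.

Net loss ≈ 6.91×10⁴ W

T = 790.9 °C + 273.15 = 1064.05 K.
Surroundings: T = 19.45 °C + 273.15 = 292.60 K.
Area A = 1.07 m².
Net radiated power P_net = εσA(T⁴ − T₀⁴) = 0.893×5.670×10⁻⁸×1.07×(1064.05⁴ − 292.60⁴).
T⁴ − T₀⁴ = 1.28188×10¹² − 7.32989×10⁹ = 1.27455×10¹² K⁴, so P_net = 6.91×10⁴ W.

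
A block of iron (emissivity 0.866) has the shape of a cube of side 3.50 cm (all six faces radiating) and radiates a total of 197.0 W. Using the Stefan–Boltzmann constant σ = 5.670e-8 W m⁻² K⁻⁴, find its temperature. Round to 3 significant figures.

Area A = 6s² = 6×(0.0350 m)² = 7.35×10⁻³ m².
P = εσAT⁴ ⇒ T = (P/(εσA))^(1/4) = (197.0/(0.866×5.670×10⁻⁸×7.35×10⁻³))^(1/4) = 860 K.

T ≈ 860 K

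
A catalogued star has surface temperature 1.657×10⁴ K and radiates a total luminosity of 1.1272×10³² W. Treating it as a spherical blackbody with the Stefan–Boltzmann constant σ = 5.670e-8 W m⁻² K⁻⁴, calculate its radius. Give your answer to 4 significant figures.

R ≈ 4.581×10¹⁰ m

L = 4πR²σT⁴ ⇒ R = √(L/(4πσT⁴)).
σT⁴ = 4.27438×10⁹ W/m², so R = √(1.1272×10³²/(4π×4.27438×10⁹)) = 4.581×10¹⁰ m.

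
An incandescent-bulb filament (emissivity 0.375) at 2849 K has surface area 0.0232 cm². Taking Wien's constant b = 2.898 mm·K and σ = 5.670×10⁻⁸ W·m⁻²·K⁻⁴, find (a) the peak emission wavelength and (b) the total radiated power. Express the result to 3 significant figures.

(a) λ_max = b/T = 2.898×10⁻³/2849 = 1.017×10⁻⁶ m = 1.02 μm.
Area A = 0.0232 cm² = 2.32×10⁻⁶ m².
(b) P = εσAT⁴ = 0.375×5.670×10⁻⁸×2.32×10⁻⁶×(2849)⁴ = 3.25 W.

λ_max ≈ 1.02 μm; P ≈ 3.25 W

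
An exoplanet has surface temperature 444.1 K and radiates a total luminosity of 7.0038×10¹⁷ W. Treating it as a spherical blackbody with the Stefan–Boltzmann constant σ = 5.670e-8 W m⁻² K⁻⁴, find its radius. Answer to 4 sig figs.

L = 4πR²σT⁴ ⇒ R = √(L/(4πσT⁴)).
σT⁴ = 2205.50 W/m², so R = √(7.0038×10¹⁷/(4π×2205.50)) = 5.027×10⁶ m.

R ≈ 5.027×10⁶ m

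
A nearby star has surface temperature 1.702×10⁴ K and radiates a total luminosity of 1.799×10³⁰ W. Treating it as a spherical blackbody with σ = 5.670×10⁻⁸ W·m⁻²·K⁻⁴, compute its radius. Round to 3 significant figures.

R ≈ 5.49×10⁹ m

L = 4πR²σT⁴ ⇒ R = √(L/(4πσT⁴)).
σT⁴ = 4.75797×10⁹ W/m², so R = √(1.799×10³⁰/(4π×4.75797×10⁹)) = 5.49×10⁹ m.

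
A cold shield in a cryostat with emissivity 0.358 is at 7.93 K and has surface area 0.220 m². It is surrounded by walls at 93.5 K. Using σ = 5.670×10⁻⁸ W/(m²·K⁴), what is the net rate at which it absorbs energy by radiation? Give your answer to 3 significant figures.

Net gain ≈ 0.341 W

Area A = 0.220 m².
Net radiated power P_net = εσA(T⁴ − T₀⁴) = 0.358×5.670×10⁻⁸×0.220×(7.93⁴ − 93.5⁴).
T⁴ − T₀⁴ = 3954.51 − 7.64269×10⁷ = -7.64229×10⁷ K⁴, so P_net = -0.341 W — negative, meaning a net gain of 0.341 W.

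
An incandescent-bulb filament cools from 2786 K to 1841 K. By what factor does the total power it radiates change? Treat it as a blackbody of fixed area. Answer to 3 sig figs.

P ∝ T⁴, so P₂/P₁ = (T₂/T₁)⁴ = (1841/2786)⁴ = (0.660804)⁴ = 0.191.

P₂/P₁ ≈ 0.191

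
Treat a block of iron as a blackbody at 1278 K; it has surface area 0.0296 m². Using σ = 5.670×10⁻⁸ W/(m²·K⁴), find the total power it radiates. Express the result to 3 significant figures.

Area A = 0.0296 m².
P = σAT⁴ = 5.670×10⁻⁸ × 0.0296 × (1278)⁴ = 4.48×10³ W.

P ≈ 4.48×10³ W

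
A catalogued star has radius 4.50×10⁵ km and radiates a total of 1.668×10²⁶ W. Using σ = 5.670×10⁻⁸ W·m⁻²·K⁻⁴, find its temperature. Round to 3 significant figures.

Surface area A = 4πR² = 4π(4.50×10⁸ m)² = 2.54469×10¹⁸ m².
P = σAT⁴ ⇒ T = (P/(σA))^(1/4) = (1.668×10²⁶/(5.670×10⁻⁸×2.54469×10¹⁸))^(1/4) = 5.83×10³ K.

T ≈ 5.83×10³ K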